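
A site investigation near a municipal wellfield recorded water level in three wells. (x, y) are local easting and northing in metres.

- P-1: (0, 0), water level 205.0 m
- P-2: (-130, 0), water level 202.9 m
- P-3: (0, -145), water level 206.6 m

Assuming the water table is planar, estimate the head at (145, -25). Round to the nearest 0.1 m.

∂h/∂x = (202.9 − 205.0) / (-130 − 0) = +0.01615
∂h/∂y = (206.6 − 205.0) / (-145 − 0) = -0.01103
h(145, -25) = 205.0 + (+0.01615)·(145) + (-0.01103)·(-25) = 205.0 +2.342 +0.276 = 207.618 m.

207.6 m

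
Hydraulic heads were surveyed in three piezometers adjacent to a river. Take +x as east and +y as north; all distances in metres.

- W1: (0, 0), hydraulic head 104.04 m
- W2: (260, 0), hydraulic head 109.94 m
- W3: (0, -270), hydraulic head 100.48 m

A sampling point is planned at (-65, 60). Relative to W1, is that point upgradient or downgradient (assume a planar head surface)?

downgradient

∂h/∂x = (109.94 − 104.04) / (260 − 0) = +0.02269
∂h/∂y = (100.48 − 104.04) / (-270 − 0) = +0.01319
Head at (-65, 60) = 104.04 + (+0.02269)·(-65) + (+0.01319)·(60) = 103.36 m.
That is lower than the 104.04 m at W1, so the point is downgradient.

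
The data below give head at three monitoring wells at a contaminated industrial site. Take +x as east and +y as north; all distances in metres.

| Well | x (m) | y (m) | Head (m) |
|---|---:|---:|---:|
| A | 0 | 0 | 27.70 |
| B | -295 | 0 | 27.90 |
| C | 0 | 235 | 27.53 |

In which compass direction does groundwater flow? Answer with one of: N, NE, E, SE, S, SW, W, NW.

NE

∂h/∂x = (27.90 − 27.70) / (-295 − 0) = -0.0006780
∂h/∂y = (27.53 − 27.70) / (235 − 0) = -0.0007234
Flow = −∇h = (+0.0006780 east, +0.0007234 north), which points northeast.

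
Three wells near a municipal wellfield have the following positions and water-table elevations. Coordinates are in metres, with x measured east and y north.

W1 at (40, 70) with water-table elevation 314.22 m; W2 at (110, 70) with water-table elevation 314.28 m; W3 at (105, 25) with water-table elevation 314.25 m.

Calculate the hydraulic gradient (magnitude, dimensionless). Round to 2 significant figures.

0.0010

Differences from W1: to W2 (Δx, Δy, Δh) = (70, 0, +0.06); to W3 = (65, -45, +0.03).
Solve a·Δx + b·Δy = Δh: det = 70·(-45) − 65·0 = -3150.
∂h/∂x = [(+0.06)·(-45) − (+0.03)·0] / -3150 = +0.0008571
∂h/∂y = [70·(+0.03) − 65·(+0.06)] / -3150 = +0.0005714
|∇h| = √(0.0008571² + 0.0005714²) = 0.00103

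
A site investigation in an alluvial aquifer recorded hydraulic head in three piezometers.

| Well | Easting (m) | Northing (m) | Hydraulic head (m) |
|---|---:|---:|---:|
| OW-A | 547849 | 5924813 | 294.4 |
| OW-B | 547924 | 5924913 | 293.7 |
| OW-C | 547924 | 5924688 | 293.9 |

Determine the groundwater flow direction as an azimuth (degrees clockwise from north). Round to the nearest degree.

084°

With h = a·x + b·y + c and OW-A as origin, the differences give:
  75·a + 100·b = -0.7
  75·a + (-125)·b = -0.5
Eliminate b (×(-125) and ×100, subtract): -16875·a = 137.50 → a = ∂h/∂x = -0.008148
Back-substitute: b = ∂h/∂y = -0.0008889.
Flow direction (−∇h) has components (+0.008148 E, +0.0008889 N).
Azimuth = atan2(E, N) = atan2(+0.008148, +0.0008889) = 83.8° ≈ 084°.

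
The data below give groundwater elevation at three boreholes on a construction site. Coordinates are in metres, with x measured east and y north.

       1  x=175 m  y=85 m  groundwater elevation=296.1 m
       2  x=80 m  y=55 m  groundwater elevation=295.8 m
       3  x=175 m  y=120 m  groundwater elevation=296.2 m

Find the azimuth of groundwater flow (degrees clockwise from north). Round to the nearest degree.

218°

Taking 1 as reference: 2−1 = (-95, -30, -0.3); 3−1 = (0, 35, +0.1).
Solve a·Δx + b·Δy = Δh: det = (-95)·35 − 0·(-30) = -3325.
∂h/∂x = [(-0.3)·35 − (+0.1)·(-30)] / -3325 = +0.002256
∂h/∂y = [(-95)·(+0.1) − 0·(-0.3)] / -3325 = +0.002857
Flow direction (−∇h) has components (-0.002256 E, -0.002857 N).
Azimuth = atan2(E, N) = atan2(-0.002256, -0.002857) = 218.3° ≈ 218°.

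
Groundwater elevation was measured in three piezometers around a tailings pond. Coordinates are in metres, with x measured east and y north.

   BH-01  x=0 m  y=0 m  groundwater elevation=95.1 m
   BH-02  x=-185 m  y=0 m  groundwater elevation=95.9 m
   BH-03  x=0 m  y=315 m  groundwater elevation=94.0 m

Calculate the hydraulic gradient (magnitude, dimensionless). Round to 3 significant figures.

0.00556

∂h/∂x = (95.9 − 95.1) / (-185 − 0) = -0.004324
∂h/∂y = (94.0 − 95.1) / (315 − 0) = -0.003492
|∇h| = √(-0.004324² + -0.003492²) = 0.005558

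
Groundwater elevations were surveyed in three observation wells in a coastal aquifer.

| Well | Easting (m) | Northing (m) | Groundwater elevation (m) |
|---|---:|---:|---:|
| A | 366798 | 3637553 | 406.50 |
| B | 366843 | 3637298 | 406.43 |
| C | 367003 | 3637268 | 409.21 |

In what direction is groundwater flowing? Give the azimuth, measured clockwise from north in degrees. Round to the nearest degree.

With h = a·x + b·y + c and A as origin, the differences give:
  45·a + (-255)·b = -0.07
  205·a + (-285)·b = +2.71
Eliminate b (×(-285) and ×(-255), subtract): 39450·a = 711.000 → a = ∂h/∂x = +0.01802
Back-substitute: b = ∂h/∂y = +0.003455.
Flow direction (−∇h) has components (-0.01802 E, -0.003455 N).
Azimuth = atan2(E, N) = atan2(-0.01802, -0.003455) = 259.1° ≈ 259°.

259°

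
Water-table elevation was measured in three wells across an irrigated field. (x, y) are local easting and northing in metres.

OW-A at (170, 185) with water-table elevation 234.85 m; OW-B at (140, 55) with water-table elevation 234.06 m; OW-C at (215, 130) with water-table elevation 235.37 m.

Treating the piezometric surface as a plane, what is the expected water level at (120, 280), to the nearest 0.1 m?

With h = a·x + b·y + c and OW-A as origin, the differences give:
  (-30)·a + (-130)·b = -0.79
  45·a + (-55)·b = +0.52
Eliminate b (×(-55) and ×(-130), subtract): 7500·a = 111.050 → a = ∂h/∂x = +0.01481
Back-substitute: b = ∂h/∂y = +0.002660.
h(120, 280) = 234.85 + (+0.01481)·(-50) + (+0.002660)·(95) = 234.85 -0.740 +0.253 = 234.362 m.

234.4 m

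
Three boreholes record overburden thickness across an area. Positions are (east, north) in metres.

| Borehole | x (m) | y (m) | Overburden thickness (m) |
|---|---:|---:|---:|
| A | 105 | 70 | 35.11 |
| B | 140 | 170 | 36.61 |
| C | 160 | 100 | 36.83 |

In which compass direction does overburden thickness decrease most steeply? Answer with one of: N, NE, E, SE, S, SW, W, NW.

With d = a·x + b·y + c and A as origin, the differences give:
  35·a + 100·b = +1.50
  55·a + 30·b = +1.72
Eliminate b (×30 and ×100, subtract): -4450·a = -127.000 → a = ∂d/∂x = +0.02854
Back-substitute: b = ∂d/∂y = +0.005011.
Steepest decrease is along −∇f = (-0.02854 E, -0.005011 N) → west.

W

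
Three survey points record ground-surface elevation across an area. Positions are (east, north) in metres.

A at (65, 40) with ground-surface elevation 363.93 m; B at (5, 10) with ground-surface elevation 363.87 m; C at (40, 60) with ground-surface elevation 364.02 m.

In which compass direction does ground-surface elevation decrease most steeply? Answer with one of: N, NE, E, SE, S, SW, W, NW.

Three-point gradient (reference A): Δ to B = (-60, -30, -0.06), Δ to C = (-25, 20, +0.09).
∂z/∂x = -0.0007692, ∂z/∂y = +0.003538 (det = -1950).
Steepest decrease is along −∇f = (+0.0007692 E, -0.003538 N) → south.

S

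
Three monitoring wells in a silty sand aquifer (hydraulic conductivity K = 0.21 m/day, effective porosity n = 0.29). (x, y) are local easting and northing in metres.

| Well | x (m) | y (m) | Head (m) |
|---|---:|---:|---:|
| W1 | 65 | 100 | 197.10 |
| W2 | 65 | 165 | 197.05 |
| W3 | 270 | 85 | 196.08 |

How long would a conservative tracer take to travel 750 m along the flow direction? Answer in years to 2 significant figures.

560 years

With h = a·x + b·y + c and W1 as origin, the differences give:
  0·a + 65·b = -0.05
  205·a + (-15)·b = -1.02
Eliminate b (×(-15) and ×65, subtract): -13325·a = 67.050 → a = ∂h/∂x = -0.005032
Back-substitute: b = ∂h/∂y = -0.0007692.
|∇h| = √(-0.005032² + -0.0007692²) = 0.00509
Seepage velocity v = K·i/n = 0.21 × 0.00509 / 0.29 = 0.003686 m/day.
t = 750 / 0.003686 = 2.035e+05 days = 557 years.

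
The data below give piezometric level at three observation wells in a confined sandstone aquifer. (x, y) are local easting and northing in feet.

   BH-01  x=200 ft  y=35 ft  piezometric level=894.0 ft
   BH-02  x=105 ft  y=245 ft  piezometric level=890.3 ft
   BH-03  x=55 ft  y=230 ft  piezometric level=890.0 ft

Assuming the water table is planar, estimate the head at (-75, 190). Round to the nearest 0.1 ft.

With h = a·x + b·y + c and BH-01 as origin, the differences give:
  (-95)·a + 210·b = -3.7
  (-145)·a + 195·b = -4.0
Eliminate b (×195 and ×210, subtract): 11925·a = 118.50 → a = ∂h/∂x = +0.009937
Back-substitute: b = ∂h/∂y = -0.01312.
h(-75, 190) = 894.0 + (+0.009937)·(-275) + (-0.01312)·(155) = 894.0 -2.733 -2.034 = 889.233 ft.

889.2 ft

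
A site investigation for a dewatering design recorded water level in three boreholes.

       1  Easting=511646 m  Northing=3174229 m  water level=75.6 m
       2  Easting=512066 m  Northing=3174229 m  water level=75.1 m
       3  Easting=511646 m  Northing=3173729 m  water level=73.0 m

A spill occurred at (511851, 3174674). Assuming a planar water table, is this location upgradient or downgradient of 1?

upgradient

∂h/∂x = (75.1 − 75.6) / (512066 − 511646) = -0.001190
∂h/∂y = (73.0 − 75.6) / (3173729 − 3174229) = +0.005200
Head at (511851, 3174674) = 75.6 + (-0.001190)·(205) + (+0.005200)·(445) = 77.67 m.
That is higher than the 75.6 m at 1, so the point is upgradient.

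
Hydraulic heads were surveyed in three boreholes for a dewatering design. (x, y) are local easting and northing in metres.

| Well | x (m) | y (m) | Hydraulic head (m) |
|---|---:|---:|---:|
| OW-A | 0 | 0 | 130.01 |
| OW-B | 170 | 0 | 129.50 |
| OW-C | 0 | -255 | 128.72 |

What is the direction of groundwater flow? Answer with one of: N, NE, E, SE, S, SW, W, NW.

∂h/∂x = (129.50 − 130.01) / (170 − 0) = -0.003000
∂h/∂y = (128.72 − 130.01) / (-255 − 0) = +0.005059
Flow = −∇h = (+0.003000 east, -0.005059 north), which points southeast.

SE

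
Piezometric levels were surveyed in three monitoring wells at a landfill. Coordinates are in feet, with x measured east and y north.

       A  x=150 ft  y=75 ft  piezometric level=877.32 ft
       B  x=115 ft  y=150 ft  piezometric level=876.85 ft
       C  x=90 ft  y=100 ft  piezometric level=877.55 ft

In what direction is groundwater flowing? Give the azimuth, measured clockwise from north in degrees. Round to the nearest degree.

039°

Differences from A: to B (Δx, Δy, Δh) = (-35, 75, -0.47); to C = (-60, 25, +0.23).
Determinant of the coordinate differences = (-35)·25 − (-60)·75 = 3625.
∂h/∂x = [(-0.47)·25 − (+0.23)·75] / 3625 = -0.008000
∂h/∂y = [(-35)·(+0.23) − (-60)·(-0.47)] / 3625 = -0.010000
Flow direction (−∇h) has components (+0.008000 E, +0.010000 N).
Azimuth = atan2(E, N) = atan2(+0.008000, +0.010000) = 38.7° ≈ 039°.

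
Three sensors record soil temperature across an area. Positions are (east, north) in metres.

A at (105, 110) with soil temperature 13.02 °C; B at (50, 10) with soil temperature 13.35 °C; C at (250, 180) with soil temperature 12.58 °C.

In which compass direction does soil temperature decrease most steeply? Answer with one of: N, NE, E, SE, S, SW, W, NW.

Taking A as reference: B−A = (-55, -100, +0.33); C−A = (145, 70, -0.44).
Solve a·Δx + b·Δy = ΔT: det = (-55)·70 − 145·(-100) = 10650.
∂T/∂x = [(+0.33)·70 − (-0.44)·(-100)] / 10650 = -0.001962
∂T/∂y = [(-55)·(-0.44) − 145·(+0.33)] / 10650 = -0.002221
Steepest decrease is along −∇f = (+0.001962 E, +0.002221 N) → northeast.

NE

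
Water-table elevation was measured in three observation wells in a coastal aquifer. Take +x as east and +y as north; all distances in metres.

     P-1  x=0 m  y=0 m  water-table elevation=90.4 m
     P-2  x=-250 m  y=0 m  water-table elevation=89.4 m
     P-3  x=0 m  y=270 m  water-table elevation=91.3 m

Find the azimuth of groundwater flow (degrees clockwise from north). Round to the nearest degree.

230°

∂h/∂x = (89.4 − 90.4) / (-250 − 0) = +0.004000
∂h/∂y = (91.3 − 90.4) / (270 − 0) = +0.003333
Flow direction (−∇h) has components (-0.004000 E, -0.003333 N).
Azimuth = atan2(E, N) = atan2(-0.004000, -0.003333) = 230.2° ≈ 230°.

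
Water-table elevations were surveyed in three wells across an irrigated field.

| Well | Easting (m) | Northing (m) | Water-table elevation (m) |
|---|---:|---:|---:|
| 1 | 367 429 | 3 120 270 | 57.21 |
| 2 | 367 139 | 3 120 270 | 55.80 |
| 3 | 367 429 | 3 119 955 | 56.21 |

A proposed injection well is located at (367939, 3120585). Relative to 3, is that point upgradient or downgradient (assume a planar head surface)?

∂h/∂x = (55.80 − 57.21) / (367139 − 367429) = +0.004862
∂h/∂y = (56.21 − 57.21) / (3119955 − 3120270) = +0.003175
Head at (367939, 3120585) = 57.21 + (+0.004862)·(510) + (+0.003175)·(315) = 60.69 m.
That is higher than the 56.21 m at 3, so the point is upgradient.

upgradient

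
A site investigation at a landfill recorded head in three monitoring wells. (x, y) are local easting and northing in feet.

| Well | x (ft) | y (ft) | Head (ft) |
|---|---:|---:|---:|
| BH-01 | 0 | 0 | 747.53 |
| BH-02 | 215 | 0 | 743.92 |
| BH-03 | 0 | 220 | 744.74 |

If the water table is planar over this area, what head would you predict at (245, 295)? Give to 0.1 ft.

∂h/∂x = (743.92 − 747.53) / (215 − 0) = -0.01679
∂h/∂y = (744.74 − 747.53) / (220 − 0) = -0.01268
h(245, 295) = 747.53 + (-0.01679)·(245) + (-0.01268)·(295) = 747.53 -4.114 -3.741 = 739.675 ft.

739.7 ft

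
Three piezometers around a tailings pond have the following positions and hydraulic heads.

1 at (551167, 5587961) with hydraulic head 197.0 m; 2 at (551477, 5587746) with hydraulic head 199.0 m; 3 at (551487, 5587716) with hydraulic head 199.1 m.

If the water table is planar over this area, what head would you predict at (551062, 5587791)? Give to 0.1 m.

With h = a·x + b·y + c and 1 as origin, the differences give:
  310·a + (-215)·b = +2.0
  320·a + (-245)·b = +2.1
Eliminate b (×(-245) and ×(-215), subtract): -7150·a = -38.50 → a = ∂h/∂x = +0.005385
Back-substitute: b = ∂h/∂y = -0.001538.
h(551062, 5587791) = 197.0 + (+0.005385)·(-105) + (-0.001538)·(-170) = 197.0 -0.565 +0.262 = 196.696 m.

196.7 m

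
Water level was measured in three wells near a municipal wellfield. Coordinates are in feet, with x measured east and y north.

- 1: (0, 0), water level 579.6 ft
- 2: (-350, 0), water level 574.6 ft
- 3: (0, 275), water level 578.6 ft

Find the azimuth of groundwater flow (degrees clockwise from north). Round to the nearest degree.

∂h/∂x = (574.6 − 579.6) / (-350 − 0) = +0.01429
∂h/∂y = (578.6 − 579.6) / (275 − 0) = -0.003636
Flow direction (−∇h) has components (-0.01429 E, +0.003636 N).
Azimuth = atan2(E, N) = atan2(-0.01429, +0.003636) = 284.3° ≈ 284°.

284°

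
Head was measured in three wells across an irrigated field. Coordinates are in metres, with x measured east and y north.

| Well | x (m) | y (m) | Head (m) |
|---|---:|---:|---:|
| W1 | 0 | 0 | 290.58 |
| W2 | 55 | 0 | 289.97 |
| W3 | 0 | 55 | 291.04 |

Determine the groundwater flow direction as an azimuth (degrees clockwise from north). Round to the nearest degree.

∂h/∂x = (289.97 − 290.58) / (55 − 0) = -0.01109
∂h/∂y = (291.04 − 290.58) / (55 − 0) = +0.008364
Flow direction (−∇h) has components (+0.01109 E, -0.008364 N).
Azimuth = atan2(E, N) = atan2(+0.01109, -0.008364) = 127.0° ≈ 127°.

127°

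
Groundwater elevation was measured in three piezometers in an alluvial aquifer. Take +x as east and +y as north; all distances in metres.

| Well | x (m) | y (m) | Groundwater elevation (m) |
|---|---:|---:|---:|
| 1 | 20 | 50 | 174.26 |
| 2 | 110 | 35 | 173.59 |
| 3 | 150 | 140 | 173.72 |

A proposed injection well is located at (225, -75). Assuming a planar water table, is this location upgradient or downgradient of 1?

With h = a·x + b·y + c and 1 as origin, the differences give:
  90·a + (-15)·b = -0.67
  130·a + 90·b = -0.54
Eliminate b (×90 and ×(-15), subtract): 10050·a = -68.400 → a = ∂h/∂x = -0.006806
Back-substitute: b = ∂h/∂y = +0.003831.
Head at (225, -75) = 174.26 + (-0.006806)·(205) + (+0.003831)·(-125) = 172.39 m.
That is lower than the 174.26 m at 1, so the point is downgradient.

downgradient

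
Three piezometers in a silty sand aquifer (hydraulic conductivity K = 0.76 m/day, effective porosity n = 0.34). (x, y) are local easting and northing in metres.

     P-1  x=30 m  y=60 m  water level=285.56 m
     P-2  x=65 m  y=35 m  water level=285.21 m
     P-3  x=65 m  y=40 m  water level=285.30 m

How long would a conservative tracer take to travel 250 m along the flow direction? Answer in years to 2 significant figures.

17 years

Differences from P-1: to P-2 (Δx, Δy, Δh) = (35, -25, -0.35); to P-3 = (35, -20, -0.26).
Solve a·Δx + b·Δy = Δh: det = 35·(-20) − 35·(-25) = 175.
∂h/∂x = [(-0.35)·(-20) − (-0.26)·(-25)] / 175 = +0.002857
∂h/∂y = [35·(-0.26) − 35·(-0.35)] / 175 = +0.01800
|∇h| = √(0.002857² + 0.01800²) = 0.01823
Seepage velocity v = K·i/n = 0.76 × 0.01823 / 0.34 = 0.04075 m/day.
t = 250 / 0.04075 = 6135 days = 16.8 years.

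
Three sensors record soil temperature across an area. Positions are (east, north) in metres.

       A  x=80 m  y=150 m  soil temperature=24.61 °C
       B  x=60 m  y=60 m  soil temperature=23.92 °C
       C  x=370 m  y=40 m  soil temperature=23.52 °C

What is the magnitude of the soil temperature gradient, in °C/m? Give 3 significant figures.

0.00788 °C/m

With T = a·x + b·y + c and A as origin, the differences give:
  (-20)·a + (-90)·b = -0.69
  290·a + (-110)·b = -1.09
Eliminate b (×(-110) and ×(-90), subtract): 28300·a = -22.200 → a = ∂T/∂x = -0.0007845
Back-substitute: b = ∂T/∂y = +0.007841.
|∇f| = √(-0.0007845² + 0.007841²) = 0.00788 °C/m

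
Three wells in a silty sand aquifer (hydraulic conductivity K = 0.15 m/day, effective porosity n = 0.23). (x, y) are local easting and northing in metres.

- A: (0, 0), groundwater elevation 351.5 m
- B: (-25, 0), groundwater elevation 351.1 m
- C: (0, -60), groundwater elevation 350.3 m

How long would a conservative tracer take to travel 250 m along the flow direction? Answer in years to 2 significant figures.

41 years

∂h/∂x = (351.1 − 351.5) / (-25 − 0) = +0.01600
∂h/∂y = (350.3 − 351.5) / (-60 − 0) = +0.02000
|∇h| = √(0.01600² + 0.02000²) = 0.02561
Seepage velocity v = K·i/n = 0.15 × 0.02561 / 0.23 = 0.0167 m/day.
t = 250 / 0.0167 = 1.497e+04 days = 41 years.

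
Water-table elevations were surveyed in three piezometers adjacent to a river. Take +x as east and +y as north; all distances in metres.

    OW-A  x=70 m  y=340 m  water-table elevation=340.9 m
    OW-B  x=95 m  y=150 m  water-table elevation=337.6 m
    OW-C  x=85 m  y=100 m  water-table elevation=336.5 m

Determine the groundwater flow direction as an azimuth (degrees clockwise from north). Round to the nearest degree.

216°

Taking OW-A as reference: OW-B−OW-A = (25, -190, -3.3); OW-C−OW-A = (15, -240, -4.4).
Solve a·Δx + b·Δy = Δh: det = 25·(-240) − 15·(-190) = -3150.
∂h/∂x = [(-3.3)·(-240) − (-4.4)·(-190)] / -3150 = +0.01397
∂h/∂y = [25·(-4.4) − 15·(-3.3)] / -3150 = +0.01921
Flow direction (−∇h) has components (-0.01397 E, -0.01921 N).
Azimuth = atan2(E, N) = atan2(-0.01397, -0.01921) = 216.0° ≈ 216°.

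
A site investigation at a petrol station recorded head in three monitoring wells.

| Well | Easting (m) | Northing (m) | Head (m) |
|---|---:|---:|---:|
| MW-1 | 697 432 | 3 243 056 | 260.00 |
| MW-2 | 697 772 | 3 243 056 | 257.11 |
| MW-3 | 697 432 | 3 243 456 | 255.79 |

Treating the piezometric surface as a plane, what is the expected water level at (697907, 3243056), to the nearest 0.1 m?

∂h/∂x = (257.11 − 260.00) / (697772 − 697432) = -0.008500
∂h/∂y = (255.79 − 260.00) / (3243456 − 3243056) = -0.01053
h(697907, 3243056) = 260.00 + (-0.008500)·(475) + (-0.01053)·(0) = 260.00 -4.037 -0.000 = 255.962 m.

256.0 m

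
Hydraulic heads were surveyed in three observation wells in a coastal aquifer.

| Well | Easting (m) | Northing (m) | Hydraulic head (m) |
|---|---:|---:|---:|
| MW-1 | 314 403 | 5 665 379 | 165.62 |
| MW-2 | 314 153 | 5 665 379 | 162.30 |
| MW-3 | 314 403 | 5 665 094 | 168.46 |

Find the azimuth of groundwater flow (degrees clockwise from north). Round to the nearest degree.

307°

∂h/∂x = (162.30 − 165.62) / (314153 − 314403) = +0.01328
∂h/∂y = (168.46 − 165.62) / (5665094 − 5665379) = -0.009965
Flow direction (−∇h) has components (-0.01328 E, +0.009965 N).
Azimuth = atan2(E, N) = atan2(-0.01328, +0.009965) = 306.9° ≈ 307°.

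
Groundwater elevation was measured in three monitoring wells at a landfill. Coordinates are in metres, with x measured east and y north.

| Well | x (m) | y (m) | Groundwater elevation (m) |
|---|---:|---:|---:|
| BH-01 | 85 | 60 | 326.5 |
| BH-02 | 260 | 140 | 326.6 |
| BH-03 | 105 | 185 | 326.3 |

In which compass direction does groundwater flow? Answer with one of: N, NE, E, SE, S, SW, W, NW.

Differences from BH-01: to BH-02 (Δx, Δy, Δh) = (175, 80, +0.1); to BH-03 = (20, 125, -0.2).
Determinant of the coordinate differences = 175·125 − 20·80 = 20275.
∂h/∂x = [(+0.1)·125 − (-0.2)·80] / 20275 = +0.001406
∂h/∂y = [175·(-0.2) − 20·(+0.1)] / 20275 = -0.001825
Flow = −∇h = (-0.001406 east, +0.001825 north), which points northwest.

NW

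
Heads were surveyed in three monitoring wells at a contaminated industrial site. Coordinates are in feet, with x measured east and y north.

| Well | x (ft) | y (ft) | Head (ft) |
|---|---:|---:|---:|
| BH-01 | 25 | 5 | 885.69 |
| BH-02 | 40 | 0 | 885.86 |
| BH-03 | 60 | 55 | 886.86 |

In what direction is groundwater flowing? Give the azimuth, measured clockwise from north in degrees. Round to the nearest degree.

Taking BH-01 as reference: BH-02−BH-01 = (15, -5, +0.17); BH-03−BH-01 = (35, 50, +1.17).
Determinant of the coordinate differences = 15·50 − 35·(-5) = 925.
∂h/∂x = [(+0.17)·50 − (+1.17)·(-5)] / 925 = +0.01551
∂h/∂y = [15·(+1.17) − 35·(+0.17)] / 925 = +0.01254
Flow direction (−∇h) has components (-0.01551 E, -0.01254 N).
Azimuth = atan2(E, N) = atan2(-0.01551, -0.01254) = 231.0° ≈ 231°.

231°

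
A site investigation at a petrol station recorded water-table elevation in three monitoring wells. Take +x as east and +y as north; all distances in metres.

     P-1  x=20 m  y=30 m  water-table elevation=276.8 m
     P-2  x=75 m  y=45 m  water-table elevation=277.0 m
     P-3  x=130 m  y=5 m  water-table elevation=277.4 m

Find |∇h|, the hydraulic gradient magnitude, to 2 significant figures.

0.0059

With h = a·x + b·y + c and P-1 as origin, the differences give:
  55·a + 15·b = +0.2
  110·a + (-25)·b = +0.6
Eliminate b (×(-25) and ×15, subtract): -3025·a = -14.00 → a = ∂h/∂x = +0.004628
Back-substitute: b = ∂h/∂y = -0.003636.
|∇h| = √(0.004628² + -0.003636²) = 0.005885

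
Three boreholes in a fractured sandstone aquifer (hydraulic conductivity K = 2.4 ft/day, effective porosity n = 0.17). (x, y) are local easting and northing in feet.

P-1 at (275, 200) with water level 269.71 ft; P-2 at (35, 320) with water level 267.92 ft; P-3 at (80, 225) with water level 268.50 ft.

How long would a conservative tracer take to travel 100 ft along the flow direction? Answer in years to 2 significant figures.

Three-point gradient (reference P-1): Δ to P-2 = (-240, 120, -1.79), Δ to P-3 = (-195, 25, -1.21).
∂h/∂x = +0.005773, ∂h/∂y = -0.003371 (det = 17400).
|∇h| = √(0.005773² + -0.003371²) = 0.006685
Seepage velocity v = K·i/n = 2.4 × 0.006685 / 0.17 = 0.09438 ft/day.
t = 100 / 0.09438 = 1060 days = 2.9 years.

2.9 years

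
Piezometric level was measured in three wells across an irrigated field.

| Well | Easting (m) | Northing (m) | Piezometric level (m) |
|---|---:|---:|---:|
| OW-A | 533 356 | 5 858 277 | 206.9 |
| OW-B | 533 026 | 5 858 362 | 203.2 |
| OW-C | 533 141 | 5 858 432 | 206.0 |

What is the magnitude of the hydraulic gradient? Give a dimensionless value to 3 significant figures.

Differences from OW-A: to OW-B (Δx, Δy, Δh) = (-330, 85, -3.7); to OW-C = (-215, 155, -0.9).
Determinant of the coordinate differences = (-330)·155 − (-215)·85 = -32875.
∂h/∂x = [(-3.7)·155 − (-0.9)·85] / -32875 = +0.01512
∂h/∂y = [(-330)·(-0.9) − (-215)·(-3.7)] / -32875 = +0.01516
|∇h| = √(0.01512² + 0.01516²) = 0.02141

0.0214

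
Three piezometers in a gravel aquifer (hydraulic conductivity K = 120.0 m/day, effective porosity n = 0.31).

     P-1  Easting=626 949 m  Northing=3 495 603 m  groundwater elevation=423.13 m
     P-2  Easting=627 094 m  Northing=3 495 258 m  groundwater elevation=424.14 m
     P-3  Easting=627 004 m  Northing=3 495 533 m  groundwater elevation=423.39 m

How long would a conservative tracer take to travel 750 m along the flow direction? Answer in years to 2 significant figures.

1.8 years

With h = a·x + b·y + c and P-1 as origin, the differences give:
  145·a + (-345)·b = +1.01
  55·a + (-70)·b = +0.26
Eliminate b (×(-70) and ×(-345), subtract): 8825·a = 19.000 → a = ∂h/∂x = +0.002153
Back-substitute: b = ∂h/∂y = -0.002023.
|∇h| = √(0.002153² + -0.002023²) = 0.002954
Seepage velocity v = K·i/n = 120.0 × 0.002954 / 0.31 = 1.143 m/day.
t = 750 / 1.143 = 656.2 days = 1.8 years.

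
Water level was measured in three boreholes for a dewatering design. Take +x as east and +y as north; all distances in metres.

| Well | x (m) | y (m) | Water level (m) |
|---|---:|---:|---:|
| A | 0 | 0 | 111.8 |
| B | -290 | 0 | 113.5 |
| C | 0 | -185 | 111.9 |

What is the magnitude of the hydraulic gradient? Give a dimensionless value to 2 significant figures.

∂h/∂x = (113.5 − 111.8) / (-290 − 0) = -0.005862
∂h/∂y = (111.9 − 111.8) / (-185 − 0) = -0.0005405
|∇h| = √(-0.005862² + -0.0005405²) = 0.005887

0.0059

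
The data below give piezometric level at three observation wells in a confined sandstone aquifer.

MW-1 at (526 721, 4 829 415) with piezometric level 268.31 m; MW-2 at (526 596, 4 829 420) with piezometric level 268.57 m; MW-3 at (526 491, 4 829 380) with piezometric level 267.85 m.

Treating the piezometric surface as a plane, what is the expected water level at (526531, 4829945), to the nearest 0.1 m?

With h = a·x + b·y + c and MW-1 as origin, the differences give:
  (-125)·a + 5·b = +0.26
  (-230)·a + (-35)·b = -0.46
Eliminate b (×(-35) and ×5, subtract): 5525·a = -6.800 → a = ∂h/∂x = -0.001231
Back-substitute: b = ∂h/∂y = +0.02123.
h(526531, 4829945) = 268.31 + (-0.001231)·(-190) + (+0.02123)·(530) = 268.31 +0.234 +11.252 = 279.796 m.

279.8 m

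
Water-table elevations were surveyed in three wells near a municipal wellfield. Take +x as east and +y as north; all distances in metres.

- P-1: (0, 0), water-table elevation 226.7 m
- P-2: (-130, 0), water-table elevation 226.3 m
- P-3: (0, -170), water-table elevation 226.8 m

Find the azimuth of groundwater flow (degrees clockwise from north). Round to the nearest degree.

281°

∂h/∂x = (226.3 − 226.7) / (-130 − 0) = +0.003077
∂h/∂y = (226.8 − 226.7) / (-170 − 0) = -0.0005882
Flow direction (−∇h) has components (-0.003077 E, +0.0005882 N).
Azimuth = atan2(E, N) = atan2(-0.003077, +0.0005882) = 280.8° ≈ 281°.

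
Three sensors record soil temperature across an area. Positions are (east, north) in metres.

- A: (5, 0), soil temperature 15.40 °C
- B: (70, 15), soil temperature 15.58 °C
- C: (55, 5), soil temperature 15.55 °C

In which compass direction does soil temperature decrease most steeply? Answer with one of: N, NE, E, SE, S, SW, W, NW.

NW

Differences from A: to B (Δx, Δy, Δh) = (65, 15, +0.18); to C = (50, 5, +0.15).
Solve a·Δx + b·Δy = ΔT: det = 65·5 − 50·15 = -425.
∂T/∂x = [(+0.18)·5 − (+0.15)·15] / -425 = +0.003176
∂T/∂y = [65·(+0.15) − 50·(+0.18)] / -425 = -0.001765
Steepest decrease is along −∇f = (-0.003176 E, +0.001765 N) → northwest.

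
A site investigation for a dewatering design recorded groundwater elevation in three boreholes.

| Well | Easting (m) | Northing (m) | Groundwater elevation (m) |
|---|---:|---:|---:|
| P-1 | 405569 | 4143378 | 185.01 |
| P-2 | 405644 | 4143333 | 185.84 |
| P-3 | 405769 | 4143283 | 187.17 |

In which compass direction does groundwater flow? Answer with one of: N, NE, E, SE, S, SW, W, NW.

W

Taking P-1 as reference: P-2−P-1 = (75, -45, +0.83); P-3−P-1 = (200, -95, +2.16).
Solve a·Δx + b·Δy = Δh: det = 75·(-95) − 200·(-45) = 1875.
∂h/∂x = [(+0.83)·(-95) − (+2.16)·(-45)] / 1875 = +0.009787
∂h/∂y = [75·(+2.16) − 200·(+0.83)] / 1875 = -0.002133
Flow = −∇h = (-0.009787 east, +0.002133 north), which points west.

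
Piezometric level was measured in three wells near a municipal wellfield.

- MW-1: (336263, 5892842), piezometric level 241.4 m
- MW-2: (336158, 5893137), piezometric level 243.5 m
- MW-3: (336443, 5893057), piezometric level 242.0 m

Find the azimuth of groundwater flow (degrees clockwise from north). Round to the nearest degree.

Differences from MW-1: to MW-2 (Δx, Δy, Δh) = (-105, 295, +2.1); to MW-3 = (180, 215, +0.6).
Determinant of the coordinate differences = (-105)·215 − 180·295 = -75675.
∂h/∂x = [(+2.1)·215 − (+0.6)·295] / -75675 = -0.003627
∂h/∂y = [(-105)·(+0.6) − 180·(+2.1)] / -75675 = +0.005828
Flow direction (−∇h) has components (+0.003627 E, -0.005828 N).
Azimuth = atan2(E, N) = atan2(+0.003627, -0.005828) = 148.1° ≈ 148°.

148°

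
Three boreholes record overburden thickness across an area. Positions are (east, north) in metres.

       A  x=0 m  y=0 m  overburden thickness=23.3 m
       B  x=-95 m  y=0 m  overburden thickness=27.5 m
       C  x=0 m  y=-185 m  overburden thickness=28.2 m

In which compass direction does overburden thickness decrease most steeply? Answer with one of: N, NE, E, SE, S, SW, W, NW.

NE

∂d/∂x = (27.5 − 23.3) / (-95 − 0) = -0.04421
∂d/∂y = (28.2 − 23.3) / (-185 − 0) = -0.02649
Steepest decrease is along −∇f = (+0.04421 E, +0.02649 N) → northeast.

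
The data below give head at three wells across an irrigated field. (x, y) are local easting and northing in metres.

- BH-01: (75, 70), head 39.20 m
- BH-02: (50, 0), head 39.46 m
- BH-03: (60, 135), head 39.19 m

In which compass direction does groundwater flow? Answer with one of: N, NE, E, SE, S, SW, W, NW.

Differences from BH-01: to BH-02 (Δx, Δy, Δh) = (-25, -70, +0.26); to BH-03 = (-15, 65, -0.01).
Determinant of the coordinate differences = (-25)·65 − (-15)·(-70) = -2675.
∂h/∂x = [(+0.26)·65 − (-0.01)·(-70)] / -2675 = -0.006056
∂h/∂y = [(-25)·(-0.01) − (-15)·(+0.26)] / -2675 = -0.001551
Flow = −∇h = (+0.006056 east, +0.001551 north), which points east.

E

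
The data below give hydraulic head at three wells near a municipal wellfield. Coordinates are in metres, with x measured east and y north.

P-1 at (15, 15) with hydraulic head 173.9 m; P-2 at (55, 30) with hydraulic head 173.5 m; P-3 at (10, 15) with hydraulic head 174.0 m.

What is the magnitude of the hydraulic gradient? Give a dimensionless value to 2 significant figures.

0.033

With h = a·x + b·y + c and P-1 as origin, the differences give:
  40·a + 15·b = -0.4
  (-5)·a + 0·b = +0.1
Eliminate b (×0 and ×15, subtract): 75·a = -1.50 → a = ∂h/∂x = -0.02000
Back-substitute: b = ∂h/∂y = +0.02667.
|∇h| = √(-0.02000² + 0.02667²) = 0.03334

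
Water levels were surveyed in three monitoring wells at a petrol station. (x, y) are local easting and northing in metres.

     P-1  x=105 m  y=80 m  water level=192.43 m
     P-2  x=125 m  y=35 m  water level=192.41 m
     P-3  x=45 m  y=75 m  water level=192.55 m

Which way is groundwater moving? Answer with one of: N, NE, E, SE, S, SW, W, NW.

Differences from P-1: to P-2 (Δx, Δy, Δh) = (20, -45, -0.02); to P-3 = (-60, -5, +0.12).
Solve a·Δx + b·Δy = Δh: det = 20·(-5) − (-60)·(-45) = -2800.
∂h/∂x = [(-0.02)·(-5) − (+0.12)·(-45)] / -2800 = -0.001964
∂h/∂y = [20·(+0.12) − (-60)·(-0.02)] / -2800 = -0.0004286
Flow = −∇h = (+0.001964 east, +0.0004286 north), which points east.

E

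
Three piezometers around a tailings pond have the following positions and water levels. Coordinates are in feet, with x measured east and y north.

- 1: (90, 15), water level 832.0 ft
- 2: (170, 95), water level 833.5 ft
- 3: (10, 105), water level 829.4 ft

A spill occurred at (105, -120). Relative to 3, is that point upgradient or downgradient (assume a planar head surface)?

With h = a·x + b·y + c and 1 as origin, the differences give:
  80·a + 80·b = +1.5
  (-80)·a + 90·b = -2.6
Eliminate b (×90 and ×80, subtract): 13600·a = 343.00 → a = ∂h/∂x = +0.02522
Back-substitute: b = ∂h/∂y = -0.006471.
Head at (105, -120) = 832.0 + (+0.02522)·(15) + (-0.006471)·(-135) = 833.25 ft.
That is higher than the 829.4 ft at 3, so the point is upgradient.

upgradient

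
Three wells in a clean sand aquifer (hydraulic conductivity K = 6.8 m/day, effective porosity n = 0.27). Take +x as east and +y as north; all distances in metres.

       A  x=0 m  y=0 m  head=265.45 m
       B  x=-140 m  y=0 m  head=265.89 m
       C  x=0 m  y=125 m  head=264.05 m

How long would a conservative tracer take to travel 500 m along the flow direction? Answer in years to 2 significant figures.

4.7 years

∂h/∂x = (265.89 − 265.45) / (-140 − 0) = -0.003143
∂h/∂y = (264.05 − 265.45) / (125 − 0) = -0.01120
|∇h| = √(-0.003143² + -0.01120²) = 0.01163
Seepage velocity v = K·i/n = 6.8 × 0.01163 / 0.27 = 0.2929 m/day.
t = 500 / 0.2929 = 1707 days = 4.67 years.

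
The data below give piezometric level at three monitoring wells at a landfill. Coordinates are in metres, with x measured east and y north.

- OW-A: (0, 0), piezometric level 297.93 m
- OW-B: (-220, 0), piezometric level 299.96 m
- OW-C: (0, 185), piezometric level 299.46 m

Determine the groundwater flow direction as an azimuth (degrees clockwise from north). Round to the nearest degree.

∂h/∂x = (299.96 − 297.93) / (-220 − 0) = -0.009227
∂h/∂y = (299.46 − 297.93) / (185 − 0) = +0.008270
Flow direction (−∇h) has components (+0.009227 E, -0.008270 N).
Azimuth = atan2(E, N) = atan2(+0.009227, -0.008270) = 131.9° ≈ 132°.

132°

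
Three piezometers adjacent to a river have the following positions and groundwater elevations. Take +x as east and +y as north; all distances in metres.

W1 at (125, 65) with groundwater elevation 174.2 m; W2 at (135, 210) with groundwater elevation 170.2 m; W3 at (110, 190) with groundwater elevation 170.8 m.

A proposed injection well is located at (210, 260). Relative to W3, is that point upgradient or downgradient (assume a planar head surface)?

downgradient

With h = a·x + b·y + c and W1 as origin, the differences give:
  10·a + 145·b = -4.0
  (-15)·a + 125·b = -3.4
Eliminate b (×125 and ×145, subtract): 3425·a = -7.00 → a = ∂h/∂x = -0.002044
Back-substitute: b = ∂h/∂y = -0.02745.
Head at (210, 260) = 174.2 + (-0.002044)·(85) + (-0.02745)·(195) = 168.67 m.
That is lower than the 170.8 m at W3, so the point is downgradient.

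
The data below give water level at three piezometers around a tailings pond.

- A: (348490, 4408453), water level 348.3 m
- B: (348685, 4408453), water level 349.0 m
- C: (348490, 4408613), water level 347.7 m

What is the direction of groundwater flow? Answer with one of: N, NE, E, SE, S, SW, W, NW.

NW

∂h/∂x = (349.0 − 348.3) / (348685 − 348490) = +0.003590
∂h/∂y = (347.7 − 348.3) / (4408613 − 4408453) = -0.003750
Flow = −∇h = (-0.003590 east, +0.003750 north), which points northwest.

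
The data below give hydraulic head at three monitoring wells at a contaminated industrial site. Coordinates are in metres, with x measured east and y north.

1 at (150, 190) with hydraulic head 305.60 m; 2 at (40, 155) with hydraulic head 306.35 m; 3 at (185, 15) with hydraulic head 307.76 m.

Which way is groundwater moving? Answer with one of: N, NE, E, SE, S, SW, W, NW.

N

Taking 1 as reference: 2−1 = (-110, -35, +0.75); 3−1 = (35, -175, +2.16).
Determinant of the coordinate differences = (-110)·(-175) − 35·(-35) = 20475.
∂h/∂x = [(+0.75)·(-175) − (+2.16)·(-35)] / 20475 = -0.002718
∂h/∂y = [(-110)·(+2.16) − 35·(+0.75)] / 20475 = -0.01289
Flow = −∇h = (+0.002718 east, +0.01289 north), which points north.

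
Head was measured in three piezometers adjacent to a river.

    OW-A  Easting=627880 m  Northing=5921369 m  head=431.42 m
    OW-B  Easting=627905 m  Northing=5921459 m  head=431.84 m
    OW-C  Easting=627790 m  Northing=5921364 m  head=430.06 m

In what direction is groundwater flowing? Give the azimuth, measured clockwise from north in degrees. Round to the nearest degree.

268°

Differences from OW-A: to OW-B (Δx, Δy, Δh) = (25, 90, +0.42); to OW-C = (-90, -5, -1.36).
Determinant of the coordinate differences = 25·(-5) − (-90)·90 = 7975.
∂h/∂x = [(+0.42)·(-5) − (-1.36)·90] / 7975 = +0.01508
∂h/∂y = [25·(-1.36) − (-90)·(+0.42)] / 7975 = +0.0004765
Flow direction (−∇h) has components (-0.01508 E, -0.0004765 N).
Azimuth = atan2(E, N) = atan2(-0.01508, -0.0004765) = 268.2° ≈ 268°.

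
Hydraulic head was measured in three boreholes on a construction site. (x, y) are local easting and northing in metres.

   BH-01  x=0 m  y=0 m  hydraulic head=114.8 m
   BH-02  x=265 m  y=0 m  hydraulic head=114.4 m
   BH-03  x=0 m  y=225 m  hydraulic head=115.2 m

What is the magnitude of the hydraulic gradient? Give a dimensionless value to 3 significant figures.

∂h/∂x = (114.4 − 114.8) / (265 − 0) = -0.001509
∂h/∂y = (115.2 − 114.8) / (225 − 0) = +0.001778
|∇h| = √(-0.001509² + 0.001778²) = 0.002332

0.00233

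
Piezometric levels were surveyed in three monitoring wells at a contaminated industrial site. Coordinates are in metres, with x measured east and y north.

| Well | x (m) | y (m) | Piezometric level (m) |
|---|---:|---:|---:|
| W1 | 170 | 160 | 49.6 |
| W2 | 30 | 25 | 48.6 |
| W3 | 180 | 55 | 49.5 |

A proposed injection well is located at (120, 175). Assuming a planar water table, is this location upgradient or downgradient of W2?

Differences from W1: to W2 (Δx, Δy, Δh) = (-140, -135, -1.0); to W3 = (10, -105, -0.1).
Determinant of the coordinate differences = (-140)·(-105) − 10·(-135) = 16050.
∂h/∂x = [(-1.0)·(-105) − (-0.1)·(-135)] / 16050 = +0.005701
∂h/∂y = [(-140)·(-0.1) − 10·(-1.0)] / 16050 = +0.001495
Head at (120, 175) = 49.6 + (+0.005701)·(-50) + (+0.001495)·(15) = 49.34 m.
That is higher than the 48.6 m at W2, so the point is upgradient.

upgradient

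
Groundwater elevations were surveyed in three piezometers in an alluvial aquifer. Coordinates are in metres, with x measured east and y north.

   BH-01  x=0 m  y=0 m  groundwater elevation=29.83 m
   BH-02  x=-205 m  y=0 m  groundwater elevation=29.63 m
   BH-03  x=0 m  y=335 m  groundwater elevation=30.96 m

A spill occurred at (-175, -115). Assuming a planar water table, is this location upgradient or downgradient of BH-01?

downgradient

∂h/∂x = (29.63 − 29.83) / (-205 − 0) = +0.0009756
∂h/∂y = (30.96 − 29.83) / (335 − 0) = +0.003373
Head at (-175, -115) = 29.83 + (+0.0009756)·(-175) + (+0.003373)·(-115) = 29.27 m.
That is lower than the 29.83 m at BH-01, so the point is downgradient.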